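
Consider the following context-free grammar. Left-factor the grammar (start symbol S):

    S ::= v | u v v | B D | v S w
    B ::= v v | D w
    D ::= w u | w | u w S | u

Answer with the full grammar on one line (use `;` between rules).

S has alternatives sharing prefix 'v': factor to S → v S' with S' → ε | S w.
D has alternatives sharing prefix 'w': factor to D → w D' with D' → u | ε.
D has alternatives sharing prefix 'u': factor to D → u D'' with D'' → w S | ε.

S ::= u v v | B D | v S'; B ::= v v | D w; D ::= w D' | u D''; S' ::= eps | S w; D' ::= u | eps; D'' ::= w S | eps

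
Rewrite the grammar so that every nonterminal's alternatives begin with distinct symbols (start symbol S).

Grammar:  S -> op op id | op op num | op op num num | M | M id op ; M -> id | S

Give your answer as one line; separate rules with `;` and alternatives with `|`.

S -> op op S' | M S''; M -> id | S; S' -> id | num S'''; S'' -> epsilon | id op; S''' -> epsilon | num

S has alternatives sharing prefix 'op op': factor to S → op op S' with S' → id | num | num num.
S has alternatives sharing prefix 'M': factor to S → M S'' with S'' → ε | id op.
S' has alternatives sharing prefix 'num': factor to S' → num S''' with S''' → ε | num.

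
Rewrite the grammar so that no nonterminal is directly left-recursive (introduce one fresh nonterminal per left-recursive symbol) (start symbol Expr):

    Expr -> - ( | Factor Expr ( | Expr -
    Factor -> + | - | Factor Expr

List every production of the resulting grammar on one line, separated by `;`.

Expr -> - ( Expr1 | Factor Expr ( Expr1; Factor -> + Factor1 | - Factor1; Expr1 -> - Expr1 | ε; Factor1 -> Expr Factor1 | ε

Left recursion appears on Expr, Factor.
For Expr: α = {-}, β = {- (, Factor Expr (}. Rewrite as Expr → β Expr1 and Expr1 → α Expr1 | ε.
For Factor: α = {Expr}, β = {+, -}. Rewrite as Factor → β Factor1 and Factor1 → α Factor1 | ε.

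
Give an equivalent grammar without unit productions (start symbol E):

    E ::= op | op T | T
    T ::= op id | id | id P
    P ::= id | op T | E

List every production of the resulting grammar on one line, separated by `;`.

Unit pairs: E ⇒* {T}; P ⇒* {E, T}.
For each unit pair (A, B), copy every non-unit production of B to A, then drop all unit productions.

E ::= op | op T | op id | id | id P; T ::= op id | id | id P; P ::= op | op T | id | op id | id P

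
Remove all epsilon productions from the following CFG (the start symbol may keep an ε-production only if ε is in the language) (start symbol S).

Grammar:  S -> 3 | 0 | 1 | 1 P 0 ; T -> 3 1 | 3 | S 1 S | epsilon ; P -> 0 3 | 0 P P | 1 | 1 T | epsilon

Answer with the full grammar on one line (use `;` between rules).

Nullable nonterminals: {P, T}.
ε ∉ L(G), so no ε-production is kept.
Add the nullable-subset variants: S → 1 P 0 gives 1 P 0 | 1 0. P → 0 P P gives 0 P P | 0 P | 0.

S -> 3 | 0 | 1 | 1 P 0 | 1 0; T -> 3 1 | 3 | S 1 S; P -> 0 3 | 0 P P | 0 P | 0 | 1 | 1 T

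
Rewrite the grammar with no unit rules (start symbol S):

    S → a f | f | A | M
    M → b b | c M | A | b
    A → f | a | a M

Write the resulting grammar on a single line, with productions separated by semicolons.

Unit pairs: M ⇒* {A}; S ⇒* {A, M}.
Replace each nonterminal's rules with the union of the non-unit rules of every nonterminal it unit-derives.

S → a f | f | a | a M | b b | c M | b; M → f | a | a M | b b | c M | b; A → f | a | a M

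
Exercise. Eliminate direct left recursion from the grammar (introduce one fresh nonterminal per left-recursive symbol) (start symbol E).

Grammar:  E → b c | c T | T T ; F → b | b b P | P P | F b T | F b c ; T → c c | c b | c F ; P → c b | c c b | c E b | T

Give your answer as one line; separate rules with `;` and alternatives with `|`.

E → b c | c T | T T; F → b F' | b b P F' | P P F'; T → c c | c b | c F; P → c b | c c b | c E b | T; F' → b T F' | b c F' | ε

Directly left-recursive nonterminal: F.
For F: α = {b T, b c}, β = {b, b b P, P P}. Rewrite as F → β F' and F' → α F' | ε.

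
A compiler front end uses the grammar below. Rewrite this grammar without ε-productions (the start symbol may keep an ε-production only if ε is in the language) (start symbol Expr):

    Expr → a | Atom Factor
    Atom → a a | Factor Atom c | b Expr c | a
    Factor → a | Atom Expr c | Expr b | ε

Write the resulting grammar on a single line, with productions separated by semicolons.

Expr → a | Atom Factor | Atom; Atom → a a | Factor Atom c | Atom c | b Expr c | a; Factor → a | Atom Expr c | Expr b

Nullable set = {Factor}.
ε ∉ L(G), so no ε-production is kept.
Add the nullable-subset variants: Expr → Atom Factor gives Atom Factor | Atom. Atom → Factor Atom c gives Factor Atom c | Atom c.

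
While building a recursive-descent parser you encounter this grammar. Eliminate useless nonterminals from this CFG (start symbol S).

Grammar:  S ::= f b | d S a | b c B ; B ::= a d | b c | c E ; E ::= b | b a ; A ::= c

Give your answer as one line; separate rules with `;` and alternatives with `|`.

Generating nonterminals: {A, B, E, S}.
Reachable from S after that: {B, E, S}.
Removed useless symbols: {A} and every production mentioning them.

S ::= f b | d S a | b c B; B ::= a d | b c | c E; E ::= b | b a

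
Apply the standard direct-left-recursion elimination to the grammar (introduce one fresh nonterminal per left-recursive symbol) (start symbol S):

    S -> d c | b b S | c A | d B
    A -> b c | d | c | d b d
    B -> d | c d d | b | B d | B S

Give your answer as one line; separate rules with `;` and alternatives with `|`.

B is directly left-recursive.
For B: α = {d, S}, β = {d, c d d, b}. Rewrite as B → β B' and B' → α B' | ε.

S -> d c | b b S | c A | d B; A -> b c | d | c | d b d; B -> d B' | c d d B' | b B'; B' -> d B' | S B' | ε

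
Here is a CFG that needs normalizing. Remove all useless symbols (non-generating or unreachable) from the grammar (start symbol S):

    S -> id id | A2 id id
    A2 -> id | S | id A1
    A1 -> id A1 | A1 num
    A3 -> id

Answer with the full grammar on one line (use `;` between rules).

Generating nonterminals: {A2, A3, S}.
Reachable from S after that: {A2, S}.
Removed useless symbols: {A1, A3} and every production mentioning them.

S -> id id | A2 id id; A2 -> id | S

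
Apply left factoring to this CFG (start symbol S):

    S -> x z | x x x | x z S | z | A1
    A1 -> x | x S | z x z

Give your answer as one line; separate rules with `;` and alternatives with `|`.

S -> z | A1 | x S'; A1 -> z x z | x A1'; S' -> x x | z S''; A1' -> epsilon | S; S'' -> epsilon | S

S has alternatives sharing prefix 'x': factor to S → x S' with S' → z | x x | z S.
A1 has alternatives sharing prefix 'x': factor to A1 → x A1' with A1' → ε | S.
S' has alternatives sharing prefix 'z': factor to S' → z S'' with S'' → ε | S.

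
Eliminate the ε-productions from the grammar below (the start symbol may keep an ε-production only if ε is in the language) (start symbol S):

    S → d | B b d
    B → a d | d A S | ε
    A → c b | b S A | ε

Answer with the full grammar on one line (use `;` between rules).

S → d | B b d | b d; B → a d | d A S | d S; A → c b | b S A | b S

Nullable set = {A, B}.
ε ∉ L(G), so no ε-production is kept.
For each production, add variants omitting each subset of nullable occurrences: S → B b d gives B b d | b d. B → d A S gives d A S | d S. A → b S A gives b S A | b S.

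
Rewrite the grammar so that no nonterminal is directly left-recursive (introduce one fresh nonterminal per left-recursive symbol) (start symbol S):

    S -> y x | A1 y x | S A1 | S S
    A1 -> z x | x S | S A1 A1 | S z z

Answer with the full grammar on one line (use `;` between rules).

Left recursion appears on S.
For S: α = {A1, S}, β = {y x, A1 y x}. Rewrite as S → β S' and S' → α S' | ε.

S -> y x S' | A1 y x S'; A1 -> z x | x S | S A1 A1 | S z z; S' -> A1 S' | S S' | eps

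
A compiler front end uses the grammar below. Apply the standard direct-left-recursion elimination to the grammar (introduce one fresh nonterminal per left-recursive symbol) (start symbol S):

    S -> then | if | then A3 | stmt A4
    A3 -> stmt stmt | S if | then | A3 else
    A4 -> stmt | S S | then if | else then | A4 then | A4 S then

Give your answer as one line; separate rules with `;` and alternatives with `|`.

S -> then | if | then A3 | stmt A4; A3 -> stmt stmt A3' | S if A3' | then A3'; A4 -> stmt A4' | S S A4' | then if A4' | else then A4'; A3' -> else A3' | ε; A4' -> then A4' | S then A4' | ε

Directly left-recursive nonterminals: A3, A4.
For A3: α = {else}, β = {stmt stmt, S if, then}. Rewrite as A3 → β A3' and A3' → α A3' | ε.
For A4: α = {then, S then}, β = {stmt, S S, then if, else then}. Rewrite as A4 → β A4' and A4' → α A4' | ε.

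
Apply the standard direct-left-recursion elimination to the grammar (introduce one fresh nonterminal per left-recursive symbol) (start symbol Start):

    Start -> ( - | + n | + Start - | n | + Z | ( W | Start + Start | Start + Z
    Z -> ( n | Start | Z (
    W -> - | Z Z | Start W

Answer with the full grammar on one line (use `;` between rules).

Start -> ( - Start1 | + n Start1 | + Start - Start1 | n Start1 | + Z Start1 | ( W Start1; Z -> ( n Z1 | Start Z1; W -> - | Z Z | Start W; Start1 -> + Start Start1 | + Z Start1 | ε; Z1 -> ( Z1 | ε

Left recursion appears on Start, Z.
For Start: α = {+ Start, + Z}, β = {( -, + n, + Start -, n, + Z, ( W}. Rewrite as Start → β Start1 and Start1 → α Start1 | ε.
For Z: α = {(}, β = {( n, Start}. Rewrite as Z → β Z1 and Z1 → α Z1 | ε.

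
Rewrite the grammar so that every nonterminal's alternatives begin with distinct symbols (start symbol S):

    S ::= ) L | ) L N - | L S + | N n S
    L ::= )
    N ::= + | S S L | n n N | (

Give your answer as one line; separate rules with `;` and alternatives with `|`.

S has alternatives sharing prefix ') L': factor to S → ) L S' with S' → ε | N -.

S ::= L S + | N n S | ) L S'; L ::= ); N ::= + | S S L | n n N | (; S' ::= ε | N -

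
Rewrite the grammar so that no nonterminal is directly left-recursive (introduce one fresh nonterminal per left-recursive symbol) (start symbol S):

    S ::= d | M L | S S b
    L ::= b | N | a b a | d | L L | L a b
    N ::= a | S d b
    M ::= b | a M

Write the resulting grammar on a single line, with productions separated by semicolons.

S ::= d S' | M L S'; L ::= b L' | N L' | a b a L' | d L'; N ::= a | S d b; M ::= b | a M; S' ::= S b S' | epsilon; L' ::= L L' | a b L' | epsilon

Directly left-recursive nonterminals: S, L.
For S: α = {S b}, β = {d, M L}. Rewrite as S → β S' and S' → α S' | ε.
For L: α = {L, a b}, β = {b, N, a b a, d}. Rewrite as L → β L' and L' → α L' | ε.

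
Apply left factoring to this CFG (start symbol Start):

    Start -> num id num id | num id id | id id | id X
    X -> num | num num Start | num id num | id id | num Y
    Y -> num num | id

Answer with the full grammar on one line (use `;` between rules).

Start -> num id Start1 | id Start2; X -> id id | num X1; Y -> num num | id; Start1 -> num id | id; Start2 -> id | X; X1 -> epsilon | num Start | id num | Y

Start has alternatives sharing prefix 'num id': factor to Start → num id Start1 with Start1 → num id | id.
Start has alternatives sharing prefix 'id': factor to Start → id Start2 with Start2 → id | X.
X has alternatives sharing prefix 'num': factor to X → num X1 with X1 → ε | num Start | id num | Y.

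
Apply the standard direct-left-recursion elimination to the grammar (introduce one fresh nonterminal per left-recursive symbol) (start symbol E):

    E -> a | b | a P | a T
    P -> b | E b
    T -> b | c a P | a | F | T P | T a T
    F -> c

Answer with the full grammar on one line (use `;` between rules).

E -> a | b | a P | a T; P -> b | E b; T -> b T' | c a P T' | a T' | F T'; F -> c; T' -> P T' | a T T' | eps

Directly left-recursive nonterminal: T.
For T: α = {P, a T}, β = {b, c a P, a, F}. Rewrite as T → β T' and T' → α T' | ε.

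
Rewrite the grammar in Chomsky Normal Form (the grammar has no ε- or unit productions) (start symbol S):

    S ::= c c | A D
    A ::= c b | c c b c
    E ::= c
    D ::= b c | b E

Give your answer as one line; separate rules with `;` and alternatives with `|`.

S ::= X1 X1 | A D; A ::= X1 X2 | X1 Y1; E ::= c; D ::= X2 X1 | X2 E; X1 ::= c; X2 ::= b; Y1 ::= X1 Y2; Y2 ::= X2 X1

Introduce a nonterminal for each terminal appearing in a rule of length ≥ 2: X1 → c, X2 → b.
Binarize each right-hand side of length ≥ 3 by chaining fresh nonterminals (Y1, Y2, …): affected rules were A → X1 X1 X2 X1.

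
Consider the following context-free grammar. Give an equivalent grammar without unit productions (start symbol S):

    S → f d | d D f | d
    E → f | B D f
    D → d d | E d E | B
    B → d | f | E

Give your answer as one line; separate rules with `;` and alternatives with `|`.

Unit pairs: B ⇒* {E}; D ⇒* {B, E}.
Replace each nonterminal's rules with the union of the non-unit rules of every nonterminal it unit-derives.

S → f d | d D f | d; E → f | B D f; D → d | f | B D f | d d | E d E; B → d | f | B D f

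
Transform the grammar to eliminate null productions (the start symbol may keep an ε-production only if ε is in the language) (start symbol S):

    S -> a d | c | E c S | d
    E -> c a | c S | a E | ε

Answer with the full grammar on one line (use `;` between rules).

S -> a d | c | E c S | c S | d; E -> c a | c S | a E | a

The nullable symbols are {E}.
ε ∉ L(G), so no ε-production is kept.
For each production, add variants omitting each subset of nullable occurrences: S → E c S gives E c S | c S. E → a E gives a E | a.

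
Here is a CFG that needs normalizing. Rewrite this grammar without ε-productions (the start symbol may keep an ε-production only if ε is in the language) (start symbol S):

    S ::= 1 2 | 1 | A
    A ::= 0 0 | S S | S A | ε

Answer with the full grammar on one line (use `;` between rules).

Nullable set = {A, S}.
ε ∈ L(G) since S is nullable, so keep S → ε.
Add the nullable-subset variants: A → S S gives S S | S.

S ::= 1 2 | 1 | A | ε; A ::= 0 0 | S S | S | S A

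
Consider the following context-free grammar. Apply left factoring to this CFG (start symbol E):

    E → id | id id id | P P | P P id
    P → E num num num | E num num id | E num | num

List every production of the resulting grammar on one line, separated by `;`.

E has alternatives sharing prefix 'P P': factor to E → P P E' with E' → ε | id.
E has alternatives sharing prefix 'id': factor to E → id E'' with E'' → ε | id id.
P has alternatives sharing prefix 'E num': factor to P → E num P' with P' → num num | num id | ε.
P' has alternatives sharing prefix 'num': factor to P' → num P'' with P'' → num | id.

E → P P E' | id E''; P → num | E num P'; E' → ε | id; E'' → ε | id id; P' → ε | num P''; P'' → num | id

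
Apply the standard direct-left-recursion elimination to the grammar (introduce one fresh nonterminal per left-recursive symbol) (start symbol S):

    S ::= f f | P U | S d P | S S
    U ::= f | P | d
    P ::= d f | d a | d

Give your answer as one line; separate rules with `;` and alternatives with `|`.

S ::= f f S' | P U S'; U ::= f | P | d; P ::= d f | d a | d; S' ::= d P S' | S S' | epsilon

Directly left-recursive nonterminal: S.
For S: α = {d P, S}, β = {f f, P U}. Rewrite as S → β S' and S' → α S' | ε.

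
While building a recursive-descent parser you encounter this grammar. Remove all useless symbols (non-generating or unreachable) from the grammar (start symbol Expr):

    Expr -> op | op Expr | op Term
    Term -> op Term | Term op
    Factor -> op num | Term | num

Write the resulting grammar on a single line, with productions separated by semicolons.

Expr -> op | op Expr

Generating nonterminals: {Expr, Factor}.
Reachable from Expr after that: {Expr}.
Removed useless symbols: {Factor, Term} and every production mentioning them.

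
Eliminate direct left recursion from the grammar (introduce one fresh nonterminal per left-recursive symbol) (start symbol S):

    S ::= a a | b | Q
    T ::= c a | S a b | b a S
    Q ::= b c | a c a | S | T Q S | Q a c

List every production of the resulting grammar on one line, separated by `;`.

S ::= a a | b | Q; T ::= c a | S a b | b a S; Q ::= b c Q' | a c a Q' | S Q' | T Q S Q'; Q' ::= a c Q' | ε

Q is directly left-recursive.
For Q: α = {a c}, β = {b c, a c a, S, T Q S}. Rewrite as Q → β Q' and Q' → α Q' | ε.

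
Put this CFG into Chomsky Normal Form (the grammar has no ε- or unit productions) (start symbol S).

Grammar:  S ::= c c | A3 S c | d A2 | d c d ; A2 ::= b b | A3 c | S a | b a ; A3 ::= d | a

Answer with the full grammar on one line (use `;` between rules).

S ::= X1 X1 | A3 Y1 | X2 A2 | X2 Y2; A2 ::= X3 X3 | A3 X1 | S X4 | X3 X4; A3 ::= d | a; X1 ::= c; X2 ::= d; X3 ::= b; X4 ::= a; Y1 ::= S X1; Y2 ::= X1 X2

Introduce a nonterminal for each terminal appearing in a rule of length ≥ 2: X1 → c, X2 → d, X3 → b, X4 → a.
Binarize each right-hand side of length ≥ 3 by chaining fresh nonterminals (Y1, Y2, …): affected rules were S → A3 S X1; S → X2 X1 X2.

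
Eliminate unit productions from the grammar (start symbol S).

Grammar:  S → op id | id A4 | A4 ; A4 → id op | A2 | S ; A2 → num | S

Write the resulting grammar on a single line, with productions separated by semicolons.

Unit pairs: A2 ⇒* {A4, S}; A4 ⇒* {A2, S}; S ⇒* {A2, A4}.
Replace each nonterminal's rules with the union of the non-unit rules of every nonterminal it unit-derives.

S → id op | num | op id | id A4; A4 → id op | num | op id | id A4; A2 → id op | num | op id | id A4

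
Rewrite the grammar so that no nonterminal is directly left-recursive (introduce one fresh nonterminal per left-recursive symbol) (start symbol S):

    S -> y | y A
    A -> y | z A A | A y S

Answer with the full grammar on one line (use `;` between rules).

S -> y | y A; A -> y A' | z A A A'; A' -> y S A' | ε

A is directly left-recursive.
For A: α = {y S}, β = {y, z A A}. Rewrite as A → β A' and A' → α A' | ε.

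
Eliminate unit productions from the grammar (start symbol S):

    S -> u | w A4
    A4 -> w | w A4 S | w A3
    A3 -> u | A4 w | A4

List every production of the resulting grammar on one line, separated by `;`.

Unit pairs: A3 ⇒* {A4}.
For each unit pair (A, B), copy every non-unit production of B to A, then drop all unit productions.

S -> u | w A4; A4 -> w | w A4 S | w A3; A3 -> w | w A4 S | w A3 | u | A4 w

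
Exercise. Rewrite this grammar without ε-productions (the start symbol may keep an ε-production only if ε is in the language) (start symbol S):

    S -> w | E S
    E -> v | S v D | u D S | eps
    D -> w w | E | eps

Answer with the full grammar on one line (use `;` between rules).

Nullable nonterminals: {D, E}.
ε ∉ L(G), so no ε-production is kept.
For each production, add variants omitting each subset of nullable occurrences: E → S v D gives S v D | S v. E → u D S gives u D S | u S.

S -> w | E S; E -> v | S v D | S v | u D S | u S; D -> w w | E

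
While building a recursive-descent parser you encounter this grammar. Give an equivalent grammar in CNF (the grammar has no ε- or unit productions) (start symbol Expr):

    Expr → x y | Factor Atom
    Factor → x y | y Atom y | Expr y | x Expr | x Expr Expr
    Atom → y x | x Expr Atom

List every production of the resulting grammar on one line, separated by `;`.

Introduce a nonterminal for each terminal appearing in a rule of length ≥ 2: X1 → x, X2 → y.
Binarize each right-hand side of length ≥ 3 by chaining fresh nonterminals (Y1, Y2, …): affected rules were Factor → X2 Atom X2; Factor → X1 Expr Expr; Atom → X1 Expr Atom.

Expr → X1 X2 | Factor Atom; Factor → X1 X2 | X2 Y1 | Expr X2 | X1 Expr | X1 Y2; Atom → X2 X1 | X1 Y3; X1 → x; X2 → y; Y1 → Atom X2; Y2 → Expr Expr; Y3 → Expr Atom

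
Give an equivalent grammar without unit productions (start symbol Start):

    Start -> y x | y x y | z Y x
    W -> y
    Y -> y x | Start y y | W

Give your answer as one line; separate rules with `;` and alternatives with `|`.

Unit pairs: Y ⇒* {W}.
Replace each nonterminal's rules with the union of the non-unit rules of every nonterminal it unit-derives.

Start -> y x | y x y | z Y x; W -> y; Y -> y | y x | Start y y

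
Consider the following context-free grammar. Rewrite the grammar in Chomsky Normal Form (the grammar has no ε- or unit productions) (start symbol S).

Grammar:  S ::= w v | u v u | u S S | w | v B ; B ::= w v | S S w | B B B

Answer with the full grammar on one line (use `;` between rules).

S ::= X1 X2 | X3 Y1 | X3 Y2 | w | X2 B; B ::= X1 X2 | S Y3 | B Y4; X1 ::= w; X2 ::= v; X3 ::= u; Y1 ::= X2 X3; Y2 ::= S S; Y3 ::= S X1; Y4 ::= B B

Introduce a nonterminal for each terminal appearing in a rule of length ≥ 2: X1 → w, X2 → v, X3 → u.
Binarize each right-hand side of length ≥ 3 by chaining fresh nonterminals (Y1, Y2, …): affected rules were S → X3 X2 X3; S → X3 S S; B → S S X1; B → B B B.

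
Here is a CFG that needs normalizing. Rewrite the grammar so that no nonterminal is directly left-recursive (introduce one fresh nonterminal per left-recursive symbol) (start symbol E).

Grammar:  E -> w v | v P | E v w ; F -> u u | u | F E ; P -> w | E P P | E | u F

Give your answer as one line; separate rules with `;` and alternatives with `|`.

E, F are directly left-recursive.
For E: α = {v w}, β = {w v, v P}. Rewrite as E → β E' and E' → α E' | ε.
For F: α = {E}, β = {u u, u}. Rewrite as F → β F' and F' → α F' | ε.

E -> w v E' | v P E'; F -> u u F' | u F'; P -> w | E P P | E | u F; E' -> v w E' | epsilon; F' -> E F' | epsilon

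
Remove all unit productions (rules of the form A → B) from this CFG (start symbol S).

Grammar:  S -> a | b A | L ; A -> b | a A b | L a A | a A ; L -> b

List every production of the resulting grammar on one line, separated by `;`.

S -> b | a | b A; A -> b | a A b | L a A | a A; L -> b

Unit pairs: S ⇒* {L}.
For every A with A ⇒* B via unit rules, add B's non-unit alternatives to A; then delete every rule of the form X → Y.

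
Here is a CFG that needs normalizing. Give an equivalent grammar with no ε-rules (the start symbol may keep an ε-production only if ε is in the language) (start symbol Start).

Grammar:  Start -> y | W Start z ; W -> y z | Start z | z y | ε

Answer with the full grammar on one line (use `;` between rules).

Start -> y | W Start z | Start z; W -> y z | Start z | z y

Nullable nonterminals: {W}.
ε ∉ L(G), so no ε-production is kept.
Expand every rule over subsets of its nullable positions: Start → W Start z gives W Start z | Start z.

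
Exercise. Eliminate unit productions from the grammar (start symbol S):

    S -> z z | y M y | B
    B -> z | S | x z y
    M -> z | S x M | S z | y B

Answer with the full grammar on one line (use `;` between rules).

Unit pairs: B ⇒* {S}; S ⇒* {B}.
For each unit pair (A, B), copy every non-unit production of B to A, then drop all unit productions.

S -> z | x z y | z z | y M y; B -> z | x z y | z z | y M y; M -> z | S x M | S z | y B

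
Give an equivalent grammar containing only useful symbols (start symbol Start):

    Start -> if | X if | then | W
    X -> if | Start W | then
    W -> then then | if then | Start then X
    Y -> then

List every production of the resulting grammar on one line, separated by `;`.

Generating nonterminals: {Start, W, X, Y}.
Reachable from Start after that: {Start, W, X}.
Removed useless symbols: {Y} and every production mentioning them.

Start -> if | X if | then | W; X -> if | Start W | then; W -> then then | if then | Start then X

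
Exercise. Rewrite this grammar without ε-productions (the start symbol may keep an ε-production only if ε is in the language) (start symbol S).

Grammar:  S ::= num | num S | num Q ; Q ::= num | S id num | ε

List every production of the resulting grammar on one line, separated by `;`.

S ::= num | num S | num Q; Q ::= num | S id num

Nullable set = {Q}.
ε ∉ L(G), so no ε-production is kept.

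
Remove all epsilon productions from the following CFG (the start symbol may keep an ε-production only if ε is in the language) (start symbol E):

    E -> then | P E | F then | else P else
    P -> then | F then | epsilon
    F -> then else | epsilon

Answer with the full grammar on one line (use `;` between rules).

E -> then | P E | F then | else P else | else else; P -> then | F then; F -> then else

Nullable nonterminals: {F, P}.
ε ∉ L(G), so no ε-production is kept.
For each production, add variants omitting each subset of nullable occurrences: E → else P else gives else P else | else else.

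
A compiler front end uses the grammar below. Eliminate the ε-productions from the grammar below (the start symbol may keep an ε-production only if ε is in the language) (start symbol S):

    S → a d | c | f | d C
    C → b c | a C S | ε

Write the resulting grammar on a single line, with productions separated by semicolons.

Nullable set = {C}.
ε ∉ L(G), so no ε-production is kept.
Add the nullable-subset variants: S → d C gives d C | d. C → a C S gives a C S | a S.

S → a d | c | f | d C | d; C → b c | a C S | a S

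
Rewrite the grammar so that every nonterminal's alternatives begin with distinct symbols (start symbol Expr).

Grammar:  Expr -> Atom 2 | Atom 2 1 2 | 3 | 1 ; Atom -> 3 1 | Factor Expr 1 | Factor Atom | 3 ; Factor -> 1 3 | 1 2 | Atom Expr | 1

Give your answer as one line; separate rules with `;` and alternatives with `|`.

Expr -> 3 | 1 | Atom 2 Expr1; Atom -> 3 Atom1 | Factor Atom2; Factor -> Atom Expr | 1 Factor1; Expr1 -> ε | 1 2; Atom1 -> 1 | ε; Atom2 -> Expr 1 | Atom; Factor1 -> 3 | 2 | ε

Expr has alternatives sharing prefix 'Atom 2': factor to Expr → Atom 2 Expr1 with Expr1 → ε | 1 2.
Atom has alternatives sharing prefix '3': factor to Atom → 3 Atom1 with Atom1 → 1 | ε.
Atom has alternatives sharing prefix 'Factor': factor to Atom → Factor Atom2 with Atom2 → Expr 1 | Atom.
Factor has alternatives sharing prefix '1': factor to Factor → 1 Factor1 with Factor1 → 3 | 2 | ε.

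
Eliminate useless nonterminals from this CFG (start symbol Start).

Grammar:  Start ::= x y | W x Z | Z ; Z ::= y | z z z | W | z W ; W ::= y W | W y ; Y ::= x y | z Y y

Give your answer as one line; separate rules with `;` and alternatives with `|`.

Start ::= x y | Z; Z ::= y | z z z

Generating nonterminals: {Start, Y, Z}.
Reachable from Start after that: {Start, Z}.
Removed useless symbols: {W, Y} and every production mentioning them.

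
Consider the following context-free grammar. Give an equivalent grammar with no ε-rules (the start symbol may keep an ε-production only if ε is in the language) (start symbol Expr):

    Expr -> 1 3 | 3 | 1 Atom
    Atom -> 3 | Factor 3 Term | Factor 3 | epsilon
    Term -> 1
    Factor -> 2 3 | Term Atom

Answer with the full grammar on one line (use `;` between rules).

Expr -> 1 3 | 3 | 1 Atom | 1; Atom -> 3 | Factor 3 Term | Factor 3; Term -> 1; Factor -> 2 3 | Term Atom | Term

The nullable symbols are {Atom}.
ε ∉ L(G), so no ε-production is kept.
For each production, add variants omitting each subset of nullable occurrences: Expr → 1 Atom gives 1 Atom | 1. Factor → Term Atom gives Term Atom | Term.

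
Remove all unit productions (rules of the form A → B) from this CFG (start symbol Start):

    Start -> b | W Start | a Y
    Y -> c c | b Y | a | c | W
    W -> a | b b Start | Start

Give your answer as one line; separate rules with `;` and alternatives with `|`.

Unit pairs: W ⇒* {Start}; Y ⇒* {Start, W}.
For every A with A ⇒* B via unit rules, add B's non-unit alternatives to A; then delete every rule of the form X → Y.

Start -> b | W Start | a Y; Y -> b | W Start | a Y | a | b b Start | c c | b Y | c; W -> b | W Start | a Y | a | b b Start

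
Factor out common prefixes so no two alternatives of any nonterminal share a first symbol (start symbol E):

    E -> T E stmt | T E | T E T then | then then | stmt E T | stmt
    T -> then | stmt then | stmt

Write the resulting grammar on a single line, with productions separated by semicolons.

E has alternatives sharing prefix 'T E': factor to E → T E E' with E' → stmt | ε | T then.
E has alternatives sharing prefix 'stmt': factor to E → stmt E'' with E'' → E T | ε.
T has alternatives sharing prefix 'stmt': factor to T → stmt T' with T' → then | ε.

E -> then then | T E E' | stmt E''; T -> then | stmt T'; E' -> stmt | ε | T then; E'' -> E T | ε; T' -> then | ε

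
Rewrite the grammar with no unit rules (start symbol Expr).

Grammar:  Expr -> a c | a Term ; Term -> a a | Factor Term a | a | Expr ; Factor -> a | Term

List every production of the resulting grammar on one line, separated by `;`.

Unit pairs: Factor ⇒* {Expr, Term}; Term ⇒* {Expr}.
Replace each nonterminal's rules with the union of the non-unit rules of every nonterminal it unit-derives.

Expr -> a c | a Term; Term -> a a | Factor Term a | a | a c | a Term; Factor -> a a | Factor Term a | a | a c | a Term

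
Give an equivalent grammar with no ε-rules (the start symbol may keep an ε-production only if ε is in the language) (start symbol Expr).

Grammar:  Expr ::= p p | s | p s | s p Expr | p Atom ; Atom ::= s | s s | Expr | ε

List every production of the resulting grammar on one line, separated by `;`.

Nullable set = {Atom}.
ε ∉ L(G), so no ε-production is kept.
For each production, add variants omitting each subset of nullable occurrences: Expr → p Atom gives p Atom | p.

Expr ::= p p | s | p s | s p Expr | p Atom | p; Atom ::= s | s s | Expr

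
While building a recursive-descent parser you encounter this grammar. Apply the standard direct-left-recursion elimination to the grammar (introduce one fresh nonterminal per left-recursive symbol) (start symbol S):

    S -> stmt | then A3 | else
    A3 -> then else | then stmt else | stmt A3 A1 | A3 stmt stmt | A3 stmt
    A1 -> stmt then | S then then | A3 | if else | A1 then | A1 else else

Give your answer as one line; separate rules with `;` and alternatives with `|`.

A3, A1 are directly left-recursive.
For A3: α = {stmt stmt, stmt}, β = {then else, then stmt else, stmt A3 A1}. Rewrite as A3 → β A3' and A3' → α A3' | ε.
For A1: α = {then, else else}, β = {stmt then, S then then, A3, if else}. Rewrite as A1 → β A1' and A1' → α A1' | ε.

S -> stmt | then A3 | else; A3 -> then else A3' | then stmt else A3' | stmt A3 A1 A3'; A1 -> stmt then A1' | S then then A1' | A3 A1' | if else A1'; A3' -> stmt stmt A3' | stmt A3' | ε; A1' -> then A1' | else else A1' | ε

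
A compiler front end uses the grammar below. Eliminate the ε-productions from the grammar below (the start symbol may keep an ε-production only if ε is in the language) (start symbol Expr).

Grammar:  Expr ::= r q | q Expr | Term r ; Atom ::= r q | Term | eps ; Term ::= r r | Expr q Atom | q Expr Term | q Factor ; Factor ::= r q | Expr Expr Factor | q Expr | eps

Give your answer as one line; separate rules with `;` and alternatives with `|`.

Expr ::= r q | q Expr | Term r; Atom ::= r q | Term; Term ::= r r | Expr q Atom | Expr q | q Expr Term | q Factor | q; Factor ::= r q | Expr Expr Factor | Expr Expr | q Expr

Nullable nonterminals: {Atom, Factor}.
ε ∉ L(G), so no ε-production is kept.
Expand every rule over subsets of its nullable positions: Term → Expr q Atom gives Expr q Atom | Expr q. Term → q Factor gives q Factor | q. Factor → Expr Expr Factor gives Expr Expr Factor | Expr Expr.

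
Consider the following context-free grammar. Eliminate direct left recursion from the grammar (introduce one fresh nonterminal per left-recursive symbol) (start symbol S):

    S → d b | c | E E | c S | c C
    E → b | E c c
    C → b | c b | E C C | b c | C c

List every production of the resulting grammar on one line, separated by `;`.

Directly left-recursive nonterminals: E, C.
For E: α = {c c}, β = {b}. Rewrite as E → β E' and E' → α E' | ε.
For C: α = {c}, β = {b, c b, E C C, b c}. Rewrite as C → β C' and C' → α C' | ε.

S → d b | c | E E | c S | c C; E → b E'; C → b C' | c b C' | E C C C' | b c C'; E' → c c E' | ε; C' → c C' | ε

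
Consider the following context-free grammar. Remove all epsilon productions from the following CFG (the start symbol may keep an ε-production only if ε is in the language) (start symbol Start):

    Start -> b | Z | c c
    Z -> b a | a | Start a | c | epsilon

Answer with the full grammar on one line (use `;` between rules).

Start -> b | Z | c c | ε; Z -> b a | a | Start a | c

The nullable symbols are {Start, Z}.
ε ∈ L(G) since Start is nullable, so keep Start → ε.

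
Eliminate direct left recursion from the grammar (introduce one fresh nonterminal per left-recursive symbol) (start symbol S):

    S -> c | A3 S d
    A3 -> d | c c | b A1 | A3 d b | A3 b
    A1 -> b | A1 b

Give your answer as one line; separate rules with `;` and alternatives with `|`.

A3, A1 are directly left-recursive.
For A3: α = {d b, b}, β = {d, c c, b A1}. Rewrite as A3 → β A3' and A3' → α A3' | ε.
For A1: α = {b}, β = {b}. Rewrite as A1 → β A1' and A1' → α A1' | ε.

S -> c | A3 S d; A3 -> d A3' | c c A3' | b A1 A3'; A1 -> b A1'; A3' -> d b A3' | b A3' | ε; A1' -> b A1' | ε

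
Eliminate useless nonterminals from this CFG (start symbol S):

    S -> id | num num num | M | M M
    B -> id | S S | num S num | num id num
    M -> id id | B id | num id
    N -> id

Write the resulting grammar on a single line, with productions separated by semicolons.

Generating nonterminals: {B, M, N, S}.
Reachable from S after that: {B, M, S}.
Removed useless symbols: {N} and every production mentioning them.

S -> id | num num num | M | M M; B -> id | S S | num S num | num id num; M -> id id | B id | num id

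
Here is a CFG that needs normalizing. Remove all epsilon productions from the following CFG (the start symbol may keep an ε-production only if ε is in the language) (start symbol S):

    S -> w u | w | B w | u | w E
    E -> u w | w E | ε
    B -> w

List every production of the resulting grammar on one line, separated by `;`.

S -> w u | w | B w | u | w E; E -> u w | w E | w; B -> w

Nullable nonterminals: {E}.
ε ∉ L(G), so no ε-production is kept.
Expand every rule over subsets of its nullable positions: E → w E gives w E | w.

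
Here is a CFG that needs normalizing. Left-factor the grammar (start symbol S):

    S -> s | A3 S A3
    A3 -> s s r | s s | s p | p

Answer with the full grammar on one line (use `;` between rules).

S -> s | A3 S A3; A3 -> p | s A3'; A3' -> p | s A3''; A3'' -> r | ε

A3 has alternatives sharing prefix 's': factor to A3 → s A3' with A3' → s r | s | p.
A3' has alternatives sharing prefix 's': factor to A3' → s A3'' with A3'' → r | ε.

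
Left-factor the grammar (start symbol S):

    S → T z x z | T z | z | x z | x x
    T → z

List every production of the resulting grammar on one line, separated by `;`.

S → z | T z S' | x S''; T → z; S' → x z | ε; S'' → z | x

S has alternatives sharing prefix 'T z': factor to S → T z S' with S' → x z | ε.
S has alternatives sharing prefix 'x': factor to S → x S'' with S'' → z | x.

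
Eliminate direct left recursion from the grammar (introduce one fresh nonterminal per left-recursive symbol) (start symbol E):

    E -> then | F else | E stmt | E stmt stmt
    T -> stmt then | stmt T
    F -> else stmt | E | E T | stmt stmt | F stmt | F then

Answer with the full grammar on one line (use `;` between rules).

E -> then E' | F else E'; T -> stmt then | stmt T; F -> else stmt F' | E F' | E T F' | stmt stmt F'; E' -> stmt E' | stmt stmt E' | ε; F' -> stmt F' | then F' | ε

Directly left-recursive nonterminals: E, F.
For E: α = {stmt, stmt stmt}, β = {then, F else}. Rewrite as E → β E' and E' → α E' | ε.
For F: α = {stmt, then}, β = {else stmt, E, E T, stmt stmt}. Rewrite as F → β F' and F' → α F' | ε.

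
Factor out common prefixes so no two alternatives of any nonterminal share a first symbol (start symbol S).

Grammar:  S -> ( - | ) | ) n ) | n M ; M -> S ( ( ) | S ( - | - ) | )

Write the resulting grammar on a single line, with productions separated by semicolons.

S has alternatives sharing prefix ')': factor to S → ) S' with S' → ε | n ).
M has alternatives sharing prefix 'S (': factor to M → S ( M' with M' → ( ) | -.

S -> ( - | n M | ) S'; M -> - ) | ) | S ( M'; S' -> ε | n ); M' -> ( ) | -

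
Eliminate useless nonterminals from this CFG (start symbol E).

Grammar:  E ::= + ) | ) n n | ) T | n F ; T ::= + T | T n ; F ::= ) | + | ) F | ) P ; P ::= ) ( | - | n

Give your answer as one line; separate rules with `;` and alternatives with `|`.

Generating nonterminals: {E, F, P}.
Reachable from E after that: {E, F, P}.
Removed useless symbols: {T} and every production mentioning them.

E ::= + ) | ) n n | n F; F ::= ) | + | ) F | ) P; P ::= ) ( | - | n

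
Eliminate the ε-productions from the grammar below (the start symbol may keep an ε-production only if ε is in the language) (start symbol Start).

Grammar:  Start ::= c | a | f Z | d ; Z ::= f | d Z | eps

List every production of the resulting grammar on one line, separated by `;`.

The nullable symbols are {Z}.
ε ∉ L(G), so no ε-production is kept.
Expand every rule over subsets of its nullable positions: Start → f Z gives f Z | f. Z → d Z gives d Z | d.

Start ::= c | a | f Z | f | d; Z ::= f | d Z | d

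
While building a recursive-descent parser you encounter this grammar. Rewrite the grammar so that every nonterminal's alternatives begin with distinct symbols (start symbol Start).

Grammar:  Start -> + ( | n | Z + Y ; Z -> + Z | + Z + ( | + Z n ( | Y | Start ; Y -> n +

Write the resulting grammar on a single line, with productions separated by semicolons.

Z has alternatives sharing prefix '+ Z': factor to Z → + Z Z1 with Z1 → ε | + ( | n (.

Start -> + ( | n | Z + Y; Z -> Y | Start | + Z Z1; Y -> n +; Z1 -> ε | + ( | n (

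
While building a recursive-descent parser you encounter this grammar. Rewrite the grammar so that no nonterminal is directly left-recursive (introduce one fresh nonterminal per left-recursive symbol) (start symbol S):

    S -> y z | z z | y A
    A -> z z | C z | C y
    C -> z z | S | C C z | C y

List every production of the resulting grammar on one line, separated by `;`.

S -> y z | z z | y A; A -> z z | C z | C y; C -> z z C' | S C'; C' -> C z C' | y C' | ε

Directly left-recursive nonterminal: C.
For C: α = {C z, y}, β = {z z, S}. Rewrite as C → β C' and C' → α C' | ε.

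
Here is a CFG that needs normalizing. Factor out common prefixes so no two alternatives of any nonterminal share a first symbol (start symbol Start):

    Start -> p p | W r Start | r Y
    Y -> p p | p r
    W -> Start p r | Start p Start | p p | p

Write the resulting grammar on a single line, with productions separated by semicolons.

Y has alternatives sharing prefix 'p': factor to Y → p Y1 with Y1 → p | r.
W has alternatives sharing prefix 'Start p': factor to W → Start p W1 with W1 → r | Start.
W has alternatives sharing prefix 'p': factor to W → p W2 with W2 → p | ε.

Start -> p p | W r Start | r Y; Y -> p Y1; W -> Start p W1 | p W2; Y1 -> p | r; W1 -> r | Start; W2 -> p | ε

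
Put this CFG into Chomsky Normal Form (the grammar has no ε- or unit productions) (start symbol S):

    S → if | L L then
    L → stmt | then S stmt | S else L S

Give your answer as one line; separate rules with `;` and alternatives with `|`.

S → if | L Y1; L → stmt | X1 Y2 | S Y3; X1 → then; X2 → stmt; X3 → else; Y1 → L X1; Y2 → S X2; Y3 → X3 Y4; Y4 → L S

Introduce a nonterminal for each terminal appearing in a rule of length ≥ 2: X1 → then, X2 → stmt, X3 → else.
Binarize each right-hand side of length ≥ 3 by chaining fresh nonterminals (Y1, Y2, …): affected rules were S → L L X1; L → X1 S X2; L → S X3 L S.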